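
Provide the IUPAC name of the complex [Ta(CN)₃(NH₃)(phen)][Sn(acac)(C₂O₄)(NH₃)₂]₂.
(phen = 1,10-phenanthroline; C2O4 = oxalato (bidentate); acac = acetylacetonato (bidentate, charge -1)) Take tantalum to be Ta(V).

amminetricyano(1,10-phenanthroline)tantalum(V) (acetylacetonato)diammineoxalatostannate(II)

Both ions are complex: the cation is named first with the plain metal name, the anion second with the -ate form; each ion's ligands are alphabetised independently.
Ta is given as +5; the cation's ligand charges sum to -3, so the complex cation is 2+.
With 2 anions per cation, each anion must be 2/2 = 1−.
Anion: ligand charges sum to -3; for the ion to be 1−, Sn = +2.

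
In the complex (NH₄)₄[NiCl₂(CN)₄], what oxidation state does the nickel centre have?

+2

4 ammonium outside the brackets (+1 each) → the complex ion is 4−.
Ligand charges: 4×CN = -4; 2×Cl = -2; sum -6.
Ni + (-6) = 4− ⇒ Ni is +2.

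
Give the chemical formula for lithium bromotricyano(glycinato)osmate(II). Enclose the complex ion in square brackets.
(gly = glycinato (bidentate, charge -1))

Li3[OsBr(CN)3(gly)]

Ligands: 1 glycinato (gly, -1), 3 cyano (CN, -1), 1 bromo (Br, -1). Ligand charge sum = -5.
With Os in oxidation state +2, the complex ion is [Os...]^3−.
Charge balance with lithium (+1) requires 1 complex ion per 3 lithium.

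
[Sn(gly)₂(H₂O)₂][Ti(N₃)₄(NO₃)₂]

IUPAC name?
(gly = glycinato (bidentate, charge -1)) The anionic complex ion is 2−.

Both ions are complex: the cation is named first with the plain metal name, the anion second with the -ate form; each ion's ligands are alphabetised independently.
The complex anion is given as 2−; its ligand charges sum to -6, so Ti = +4.
A 1:1 salt means the cation carries the equal and opposite charge, 2+.
Cation: ligand charges sum to -2; for the ion to be 2+, Sn = +4.

diaquabis(glycinato)tin(IV) tetraazidodinitratotitanate(IV)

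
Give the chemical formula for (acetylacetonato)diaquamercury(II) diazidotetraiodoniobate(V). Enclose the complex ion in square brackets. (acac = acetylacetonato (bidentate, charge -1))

Cation [Hg…]: ligand charges -1, Hg(II) ⇒ ion charge 1+.
Anion [Nb…]: ligand charges -6, Nb(V) ⇒ ion charge 1−.
One 1+ cation balances one 1− anion.

[Hg(acac)(H2O)2][NbI4(N3)2]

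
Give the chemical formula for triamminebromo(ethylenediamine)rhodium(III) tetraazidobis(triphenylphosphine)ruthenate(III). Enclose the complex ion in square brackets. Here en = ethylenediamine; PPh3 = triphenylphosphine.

[RhBr(en)(NH3)3][Ru(N3)4(PPh3)2]2

Cation [Rh…]: ligand charges -1, Rh(III) ⇒ ion charge 2+.
Anion [Ru…]: ligand charges -4, Ru(III) ⇒ ion charge 1−.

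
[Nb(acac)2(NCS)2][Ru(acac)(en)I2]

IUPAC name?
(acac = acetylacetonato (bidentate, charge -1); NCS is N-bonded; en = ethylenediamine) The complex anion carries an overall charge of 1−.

Both ions are complex: the cation is named first with the plain metal name, the anion second with the -ate form; each ion's ligands are alphabetised independently.
The complex anion is given as 1−; its ligand charges sum to -3, so Ru = +2.
A 1:1 salt means the cation carries the equal and opposite charge, 1+.
Cation: ligand charges sum to -4; for the ion to be 1+, Nb = +5.

bis(acetylacetonato)diisothiocyanatoniobium(V) (acetylacetonato)(ethylenediamine)diiodoruthenate(II)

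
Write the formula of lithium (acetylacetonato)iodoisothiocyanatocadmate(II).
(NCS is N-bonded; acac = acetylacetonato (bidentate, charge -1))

Li[Cd(acac)I(NCS)]

Ligands: 1 iodo (I, -1), 1 isothiocyanato (NCS, -1), 1 acetylacetonato (acac, -1). Ligand charge sum = -3.
Charge balance with lithium (+1) requires 1 complex ion per 1 lithium.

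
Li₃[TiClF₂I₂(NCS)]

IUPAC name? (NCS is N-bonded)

lithium chlorodifluorodiiodoisothiocyanatotitanate(III)

The 3 lithium counter-ions carry a total charge of +3, so each complex ion is 3−.
Ligand charges: 1×isothiocyanato (-1 each), 1×chloro (-1 each), 2×fluoro (-1 each), 2×iodo (-1 each); total -6. So Ti + (-6) = 3−, giving Ti = +3.
Ligands are named alphabetically: chloro before fluoro before iodo before isothiocyanato.
The complex ion is anionic, so titanium takes the -ate form titanate(III).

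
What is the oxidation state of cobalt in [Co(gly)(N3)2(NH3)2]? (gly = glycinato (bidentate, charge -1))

No counter-ion: the bracketed complex is neutral.
Ligand charges: 2×NH3 neutral; 2×N3 = -2; 1×gly = -1; sum -3.
Co + (-3) = 0 ⇒ Co is +3.

+3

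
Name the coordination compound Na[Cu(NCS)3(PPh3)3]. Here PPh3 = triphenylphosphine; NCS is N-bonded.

sodium triisothiocyanatotris(triphenylphosphine)cuprate(II)

The 1 sodium counter-ion carries a total charge of +1, so each complex ion is 1−.
Ligand charges: 3×triphenylphosphine (neutral), 3×isothiocyanato (-1 each); total -3. So Cu + (-3) = 1−, giving Cu = +2.
Ligands are named alphabetically: isothiocyanato before triphenylphosphine.
The complex ion is anionic, so copper takes the -ate form cuprate(II).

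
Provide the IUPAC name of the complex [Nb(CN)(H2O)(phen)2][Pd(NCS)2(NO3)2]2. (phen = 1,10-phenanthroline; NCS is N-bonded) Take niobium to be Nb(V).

Both ions are complex: the cation is named first with the plain metal name, the anion second with the -ate form; each ion's ligands are alphabetised independently.
Nb is given as +5; the cation's ligand charges sum to -1, so the complex cation is 4+.
With 2 anions per cation, each anion must be 4/2 = 2−.
Anion: ligand charges sum to -4; for the ion to be 2−, Pd = +2.

aquacyanobis(1,10-phenanthroline)niobium(V) diisothiocyanatodinitratopalladate(II)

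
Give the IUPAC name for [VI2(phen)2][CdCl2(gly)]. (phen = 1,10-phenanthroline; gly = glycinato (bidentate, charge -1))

Both ions are complex: the cation is named first with the plain metal name, the anion second with the -ate form; each ion's ligands are alphabetised independently.
Cadmium is always +2 in its complexes; the anion's ligand charges sum to -3, so the complex anion is 1−.
A 1:1 salt means the cation carries the equal and opposite charge, 1+.
Cation: ligand charges sum to -2; for the ion to be 1+, V = +3.

diiodobis(1,10-phenanthroline)vanadium(III) dichloro(glycinato)cadmate(II)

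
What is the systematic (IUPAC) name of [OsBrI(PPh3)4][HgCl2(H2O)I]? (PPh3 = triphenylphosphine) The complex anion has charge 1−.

The complex anion is given as 1−; its ligand charges sum to -3, so Hg = +2.
A 1:1 salt means the cation carries the equal and opposite charge, 1+.
Cation: ligand charges sum to -2; for the ion to be 1+, Os = +3.

bromoiodotetrakis(triphenylphosphine)osmium(III) aquadichloroiodomercurate(II)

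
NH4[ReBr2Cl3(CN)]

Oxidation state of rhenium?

+5

1 ammonium outside the brackets (+1 each) → the complex ion is 1−.
Ligand charges: 3×Cl = -3; 1×CN = -1; 2×Br = -2; sum -6.
Re + (-6) = 1− ⇒ Re is +5.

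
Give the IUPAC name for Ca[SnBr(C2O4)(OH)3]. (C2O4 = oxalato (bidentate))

calcium bromotrihydroxooxalatostannate(IV)

The 1 calcium counter-ion carries a total charge of +2, so each complex ion is 2−.
Ligand charges: 1×oxalato (-2 each), 3×hydroxo (-1 each), 1×bromo (-1 each); total -6. So Sn + (-6) = 2−, giving Sn = +4.
The complex ion is anionic, so tin takes the -ate form stannate(IV).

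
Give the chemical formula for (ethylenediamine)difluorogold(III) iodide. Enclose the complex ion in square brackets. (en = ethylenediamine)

[Au(en)F2]I

Ligands: 2 fluoro (F, -1), 1 ethylenediamine (en, neutral). Ligand charge sum = -2.
Charge balance with iodide (-1) requires 1 complex ion per 1 iodide.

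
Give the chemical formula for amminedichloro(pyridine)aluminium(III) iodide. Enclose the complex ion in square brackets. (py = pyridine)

Ligands: 1 pyridine (py, neutral), 2 chloro (Cl, -1), 1 ammine (NH3, neutral). Ligand charge sum = -2.
Charge balance with iodide (-1) requires 1 complex ion per 1 iodide.

[AlCl2(NH3)(py)]I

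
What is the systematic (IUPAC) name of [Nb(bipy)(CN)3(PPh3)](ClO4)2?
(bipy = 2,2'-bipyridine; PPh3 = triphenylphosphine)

The 2 perchlorate counter-ions carry a total charge of -2, so each complex ion is 2+.
Ligand charges: 1×2,2'-bipyridine (neutral), 1×triphenylphosphine (neutral), 3×cyano (-1 each); total -3. So Nb + (-3) = 2+, giving Nb = +5.
Ligands are named alphabetically: bipyridine before cyano before triphenylphosphine.

(2,2'-bipyridine)tricyano(triphenylphosphine)niobium(V) perchlorate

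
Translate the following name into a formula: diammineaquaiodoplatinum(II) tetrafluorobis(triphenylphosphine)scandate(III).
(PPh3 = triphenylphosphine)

Cation [Pt…]: ligand charges -1, Pt(II) ⇒ ion charge 1+.
Anion [Sc…]: ligand charges -4, Sc(III) ⇒ ion charge 1−.
One 1+ cation balances one 1− anion.

[Pt(H2O)I(NH3)2][ScF4(PPh3)2]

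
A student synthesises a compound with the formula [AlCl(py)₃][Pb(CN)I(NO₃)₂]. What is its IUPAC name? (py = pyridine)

chlorotris(pyridine)aluminium(III) cyanoiododinitratoplumbate(II)

Both ions are complex: the cation is named first with the plain metal name, the anion second with the -ate form; each ion's ligands are alphabetised independently.
Aluminium is always +3 in its complexes; the cation's ligand charges sum to -1, so the complex cation is 2+.
A 1:1 salt means the anion carries the equal and opposite charge, 2−.
Anion: ligand charges sum to -4; for the ion to be 2−, Pb = +2.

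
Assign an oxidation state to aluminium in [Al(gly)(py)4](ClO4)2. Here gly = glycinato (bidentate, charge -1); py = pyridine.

2 perchlorate outside the brackets (-1 each) → the complex ion is 2+.
Ligand charges: 1×gly = -1; 4×py neutral; sum -1.
Al + (-1) = 2+ ⇒ Al is +3.

+3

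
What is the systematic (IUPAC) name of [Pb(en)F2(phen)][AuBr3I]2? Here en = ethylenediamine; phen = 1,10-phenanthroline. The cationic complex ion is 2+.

Both ions are complex: the cation is named first with the plain metal name, the anion second with the -ate form; each ion's ligands are alphabetised independently.
The complex cation is given as 2+; its ligand charges sum to -2, so Pb = +4.
With 2 anions per cation, each anion must be 2/2 = 1−.
Anion: ligand charges sum to -4; for the ion to be 1−, Au = +3.

(ethylenediamine)difluoro(1,10-phenanthroline)lead(IV) tribromoiodoaurate(III)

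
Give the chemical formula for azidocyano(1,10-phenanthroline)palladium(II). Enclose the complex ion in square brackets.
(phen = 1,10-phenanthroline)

[Pd(CN)(N3)(phen)]

Ligands: 1 cyano (CN, -1), 1 1,10-phenanthroline (phen, neutral), 1 azido (N3, -1). Ligand charge sum = -2.
With Pd in oxidation state +2, the complex ion is [Pd...].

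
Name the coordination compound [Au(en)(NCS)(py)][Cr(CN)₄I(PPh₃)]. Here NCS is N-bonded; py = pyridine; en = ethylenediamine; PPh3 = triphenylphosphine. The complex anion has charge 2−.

Both ions are complex: the cation is named first with the plain metal name, the anion second with the -ate form; each ion's ligands are alphabetised independently.
The complex anion is given as 2−; its ligand charges sum to -5, so Cr = +3.
A 1:1 salt means the cation carries the equal and opposite charge, 2+.
Cation: ligand charges sum to -1; for the ion to be 2+, Au = +3.

(ethylenediamine)isothiocyanato(pyridine)gold(III) tetracyanoiodo(triphenylphosphine)chromate(III)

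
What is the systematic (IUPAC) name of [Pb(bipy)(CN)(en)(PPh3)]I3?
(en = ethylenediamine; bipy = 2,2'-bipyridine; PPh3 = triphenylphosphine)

(2,2'-bipyridine)cyano(ethylenediamine)(triphenylphosphine)lead(IV) iodide

The 3 iodide counter-ions carry a total charge of -3, so each complex ion is 3+.
Ligand charges: 1×ethylenediamine (neutral), 1×cyano (-1 each), 1×2,2'-bipyridine (neutral), 1×triphenylphosphine (neutral); total -1. So Pb + (-1) = 3+, giving Pb = +4.
Ligands are named alphabetically: bipyridine before cyano before ethylenediamine before triphenylphosphine.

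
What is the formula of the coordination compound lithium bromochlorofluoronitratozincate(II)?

Ligands: 1 fluoro (F, -1), 1 chloro (Cl, -1), 1 nitrato (NO3, -1), 1 bromo (Br, -1). Ligand charge sum = -4.
Charge balance with lithium (+1) requires 1 complex ion per 2 lithium.

Li2[ZnBrClF(NO3)]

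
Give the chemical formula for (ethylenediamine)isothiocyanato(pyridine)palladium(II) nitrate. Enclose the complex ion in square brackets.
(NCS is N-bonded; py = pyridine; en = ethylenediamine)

Ligands: 1 isothiocyanato (NCS, -1), 1 pyridine (py, neutral), 1 ethylenediamine (en, neutral). Ligand charge sum = -1.
With Pd in oxidation state +2, the complex ion is [Pd...]^1+.
Charge balance with nitrate (-1) requires 1 complex ion per 1 nitrate.

[Pd(en)(NCS)(py)]NO3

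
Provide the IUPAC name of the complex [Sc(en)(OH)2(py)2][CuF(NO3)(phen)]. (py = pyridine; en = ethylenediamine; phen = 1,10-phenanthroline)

(ethylenediamine)dihydroxobis(pyridine)scandium(III) fluoronitrato(1,10-phenanthroline)cuprate(I)

Both ions are complex: the cation is named first with the plain metal name, the anion second with the -ate form; each ion's ligands are alphabetised independently.
Scandium is always +3 in its complexes; the cation's ligand charges sum to -2, so the complex cation is 1+.
A 1:1 salt means the anion carries the equal and opposite charge, 1−.
Anion: ligand charges sum to -2; for the ion to be 1−, Cu = +1.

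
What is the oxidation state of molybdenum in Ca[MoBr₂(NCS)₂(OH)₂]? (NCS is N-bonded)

1 calcium outside the brackets (+2 each) → the complex ion is 2−.
Ligand charges: 2×Br = -2; 2×NCS = -2; 2×OH = -2; sum -6.
Mo + (-6) = 2− ⇒ Mo is +4.

+4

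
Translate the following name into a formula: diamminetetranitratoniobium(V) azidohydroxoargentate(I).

[Nb(NH3)2(NO3)4][Ag(N3)(OH)]

Cation [Nb…]: ligand charges -4, Nb(V) ⇒ ion charge 1+.
Anion [Ag…]: ligand charges -2, Ag(I) ⇒ ion charge 1−.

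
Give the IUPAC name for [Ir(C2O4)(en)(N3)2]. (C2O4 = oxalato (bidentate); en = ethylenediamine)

There is no counter-ion, so the complex is neutral overall.
Ligand charges: 1×oxalato (-2 each), 1×ethylenediamine (neutral), 2×azido (-1 each); total -4. So Ir + (-4) = 0, giving Ir = +4.
Ligands are named alphabetically: azido before ethylenediamine before oxalato.

diazido(ethylenediamine)oxalatoiridium(IV)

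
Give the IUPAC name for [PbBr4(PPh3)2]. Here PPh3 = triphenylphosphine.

There is no counter-ion, so the complex is neutral overall.
Ligand charges: 2×triphenylphosphine (neutral), 4×bromo (-1 each); total -4. So Pb + (-4) = 0, giving Pb = +4.
Ligands are named alphabetically: bromo before triphenylphosphine.

tetrabromobis(triphenylphosphine)lead(IV)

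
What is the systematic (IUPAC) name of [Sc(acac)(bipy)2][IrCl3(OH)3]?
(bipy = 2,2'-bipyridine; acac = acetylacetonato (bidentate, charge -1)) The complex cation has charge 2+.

The complex cation is given as 2+; its ligand charges sum to -1, so Sc = +3.
A 1:1 salt means the anion carries the equal and opposite charge, 2−.
Anion: ligand charges sum to -6; for the ion to be 2−, Ir = +4.

(acetylacetonato)bis(2,2'-bipyridine)scandium(III) trichlorotrihydroxoiridate(IV)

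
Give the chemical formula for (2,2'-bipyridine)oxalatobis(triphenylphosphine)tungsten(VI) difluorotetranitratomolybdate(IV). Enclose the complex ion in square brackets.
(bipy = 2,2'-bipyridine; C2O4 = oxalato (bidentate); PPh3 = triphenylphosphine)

Cation [W…]: ligand charges -2, W(VI) ⇒ ion charge 4+.
Anion [Mo…]: ligand charges -6, Mo(IV) ⇒ ion charge 2−.

[W(bipy)(C2O4)(PPh3)2][MoF2(NO3)4]2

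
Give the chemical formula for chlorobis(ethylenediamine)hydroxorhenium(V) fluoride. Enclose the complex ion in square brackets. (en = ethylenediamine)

[ReCl(en)2(OH)]F3

Ligands: 1 hydroxo (OH, -1), 2 ethylenediamine (en, neutral), 1 chloro (Cl, -1). Ligand charge sum = -2.
With Re in oxidation state +5, the complex ion is [Re...]^3+.
Charge balance with fluoride (-1) requires 1 complex ion per 3 fluoride.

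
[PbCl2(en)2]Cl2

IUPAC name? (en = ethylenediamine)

dichlorobis(ethylenediamine)lead(IV) chloride

The 2 chloride counter-ions carry a total charge of -2, so each complex ion is 2+.
Ligand charges: 2×chloro (-1 each), 2×ethylenediamine (neutral); total -2. So Pb + (-2) = 2+, giving Pb = +4.
Ligands are named alphabetically: chloro before ethylenediamine.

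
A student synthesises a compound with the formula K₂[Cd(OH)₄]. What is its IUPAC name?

The 2 potassium counter-ions carry a total charge of +2, so each complex ion is 2−.
Ligand charges: 4×hydroxo (-1 each); total -4. So Cd + (-4) = 2−, giving Cd = +2.
The complex ion is anionic, so cadmium takes the -ate form cadmate(II).

potassium tetrahydroxocadmate(II)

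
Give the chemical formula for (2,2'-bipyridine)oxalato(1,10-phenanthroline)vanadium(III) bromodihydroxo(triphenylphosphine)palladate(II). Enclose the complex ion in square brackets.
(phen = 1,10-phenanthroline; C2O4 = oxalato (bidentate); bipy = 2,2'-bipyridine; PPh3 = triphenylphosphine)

Cation [V…]: ligand charges -2, V(III) ⇒ ion charge 1+.
Anion [Pd…]: ligand charges -3, Pd(II) ⇒ ion charge 1−.
One 1+ cation balances one 1− anion.

[V(bipy)(C2O4)(phen)][PdBr(OH)2(PPh3)]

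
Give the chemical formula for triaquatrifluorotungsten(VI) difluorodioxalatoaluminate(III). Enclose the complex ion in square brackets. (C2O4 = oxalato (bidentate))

[WF3(H2O)3][Al(C2O4)2F2]

Cation [W…]: ligand charges -3, W(VI) ⇒ ion charge 3+.
Anion [Al…]: ligand charges -6, Al(III) ⇒ ion charge 3−.
One 3+ cation balances one 3− anion.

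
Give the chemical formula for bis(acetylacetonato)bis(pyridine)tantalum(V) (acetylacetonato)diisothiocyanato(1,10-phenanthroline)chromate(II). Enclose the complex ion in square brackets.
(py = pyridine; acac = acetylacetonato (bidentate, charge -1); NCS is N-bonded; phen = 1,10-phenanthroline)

[Ta(acac)2(py)2][Cr(acac)(NCS)2(phen)]3

Cation [Ta…]: ligand charges -2, Ta(V) ⇒ ion charge 3+.
Anion [Cr…]: ligand charges -3, Cr(II) ⇒ ion charge 1−.
One 3+ cation requires 3 of the 1− anion.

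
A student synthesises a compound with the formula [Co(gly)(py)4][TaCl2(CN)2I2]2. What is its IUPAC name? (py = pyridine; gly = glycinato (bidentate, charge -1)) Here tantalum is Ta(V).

(glycinato)tetrakis(pyridine)cobalt(III) dichlorodicyanodiiodotantalate(V)

Both ions are complex: the cation is named first with the plain metal name, the anion second with the -ate form; each ion's ligands are alphabetised independently.
Ta is given as +5; the anion's ligand charges sum to -6, so the complex anion is 1−.
With 2 anions per cation, the cation must be 2×1 = 2+.
Cation: ligand charges sum to -1; for the ion to be 2+, Co = +3.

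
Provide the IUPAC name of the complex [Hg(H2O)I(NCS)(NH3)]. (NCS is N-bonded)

There is no counter-ion, so the complex is neutral overall.
Ligand charges: 1×iodo (-1 each), 1×isothiocyanato (-1 each), 1×aqua (neutral), 1×ammine (neutral); total -2. So Hg + (-2) = 0, giving Hg = +2.
Ligands are named alphabetically: ammine before aqua before iodo before isothiocyanato.

ammineaquaiodoisothiocyanatomercury(II)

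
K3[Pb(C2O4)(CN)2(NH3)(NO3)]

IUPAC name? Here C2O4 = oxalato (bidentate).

The 3 potassium counter-ions carry a total charge of +3, so each complex ion is 3−.
Ligand charges: 1×nitrato (-1 each), 2×cyano (-1 each), 1×oxalato (-2 each), 1×ammine (neutral); total -5. So Pb + (-5) = 3−, giving Pb = +2.
Ligands are named alphabetically: ammine before cyano before nitrato before oxalato.
The complex ion is anionic, so lead takes the -ate form plumbate(II).

potassium amminedicyanonitratooxalatoplumbate(II)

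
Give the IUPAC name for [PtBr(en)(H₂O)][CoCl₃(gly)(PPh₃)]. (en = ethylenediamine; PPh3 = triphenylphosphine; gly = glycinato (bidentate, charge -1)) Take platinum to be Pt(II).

Pt is given as +2; the cation's ligand charges sum to -1, so the complex cation is 1+.
A 1:1 salt means the anion carries the equal and opposite charge, 1−.
Anion: ligand charges sum to -4; for the ion to be 1−, Co = +3.

aquabromo(ethylenediamine)platinum(II) trichloro(glycinato)(triphenylphosphine)cobaltate(III)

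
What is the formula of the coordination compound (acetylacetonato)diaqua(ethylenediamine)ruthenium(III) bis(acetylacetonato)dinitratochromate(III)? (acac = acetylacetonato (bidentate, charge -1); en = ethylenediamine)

Cation [Ru…]: ligand charges -1, Ru(III) ⇒ ion charge 2+.
Anion [Cr…]: ligand charges -4, Cr(III) ⇒ ion charge 1−.
One 2+ cation requires 2 of the 1− anion.

[Ru(acac)(en)(H2O)2][Cr(acac)2(NO3)2]2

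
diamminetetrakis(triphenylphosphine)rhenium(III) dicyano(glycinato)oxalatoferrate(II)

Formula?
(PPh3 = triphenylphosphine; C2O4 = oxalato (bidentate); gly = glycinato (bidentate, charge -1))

Cation [Re…]: ligand charges 0, Re(III) ⇒ ion charge 3+.
Anion [Fe…]: ligand charges -5, Fe(II) ⇒ ion charge 3−.
One 3+ cation balances one 3− anion.

[Re(NH3)2(PPh3)4][Fe(C2O4)(CN)2(gly)]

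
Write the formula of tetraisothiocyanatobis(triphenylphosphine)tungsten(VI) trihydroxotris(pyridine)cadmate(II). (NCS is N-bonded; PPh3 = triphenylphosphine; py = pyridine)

Cation [W…]: ligand charges -4, W(VI) ⇒ ion charge 2+.
Anion [Cd…]: ligand charges -3, Cd(II) ⇒ ion charge 1−.

[W(NCS)4(PPh3)2][Cd(OH)3(py)3]2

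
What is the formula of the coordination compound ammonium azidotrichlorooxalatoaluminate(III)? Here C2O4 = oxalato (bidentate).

(NH4)3[Al(C2O4)Cl3(N3)]

Ligands: 1 azido (N3, -1), 3 chloro (Cl, -1), 1 oxalato (C2O4, -2). Ligand charge sum = -6.
Charge balance with ammonium (+1) requires 1 complex ion per 3 ammonium.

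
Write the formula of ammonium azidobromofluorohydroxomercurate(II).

(NH4)2[HgBrF(N3)(OH)]

Ligands: 1 azido (N3, -1), 1 bromo (Br, -1), 1 fluoro (F, -1), 1 hydroxo (OH, -1). Ligand charge sum = -4.
With Hg in oxidation state +2, the complex ion is [Hg...]^2−.
Charge balance with ammonium (+1) requires 1 complex ion per 2 ammonium.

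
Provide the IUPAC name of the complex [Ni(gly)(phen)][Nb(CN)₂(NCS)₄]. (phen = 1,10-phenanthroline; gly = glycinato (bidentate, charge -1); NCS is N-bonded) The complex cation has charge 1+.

The complex cation is given as 1+; its ligand charges sum to -1, so Ni = +2.
A 1:1 salt means the anion carries the equal and opposite charge, 1−.
Anion: ligand charges sum to -6; for the ion to be 1−, Nb = +5.

(glycinato)(1,10-phenanthroline)nickel(II) dicyanotetraisothiocyanatoniobate(V)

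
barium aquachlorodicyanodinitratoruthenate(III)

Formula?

Ba[RuCl(CN)2(H2O)(NO3)2]

Ligands: 2 nitrato (NO3, -1), 1 chloro (Cl, -1), 1 aqua (H2O, neutral), 2 cyano (CN, -1). Ligand charge sum = -5.
Charge balance with barium (+2) requires 1 complex ion per 1 barium.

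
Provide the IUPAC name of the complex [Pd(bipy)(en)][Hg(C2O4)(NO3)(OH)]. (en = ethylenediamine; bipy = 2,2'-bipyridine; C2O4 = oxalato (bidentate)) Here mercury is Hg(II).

(2,2'-bipyridine)(ethylenediamine)palladium(II) hydroxonitratooxalatomercurate(II)

Hg is given as +2; the anion's ligand charges sum to -4, so the complex anion is 2−.
A 1:1 salt means the cation carries the equal and opposite charge, 2+.
Cation: ligand charges sum to 0; for the ion to be 2+, Pd = +2.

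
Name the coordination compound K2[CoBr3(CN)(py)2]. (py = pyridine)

potassium tribromocyanobis(pyridine)cobaltate(II)

The 2 potassium counter-ions carry a total charge of +2, so each complex ion is 2−.
Ligand charges: 2×pyridine (neutral), 1×cyano (-1 each), 3×bromo (-1 each); total -4. So Co + (-4) = 2−, giving Co = +2.
Ligands are named alphabetically: bromo before cyano before pyridine.
The complex ion is anionic, so cobalt takes the -ate form cobaltate(II).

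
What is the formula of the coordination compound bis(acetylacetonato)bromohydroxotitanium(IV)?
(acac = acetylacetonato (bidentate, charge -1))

Ligands: 1 hydroxo (OH, -1), 2 acetylacetonato (acac, -1), 1 bromo (Br, -1). Ligand charge sum = -4.
With Ti in oxidation state +4, the complex ion is [Ti...].

[Ti(acac)2Br(OH)]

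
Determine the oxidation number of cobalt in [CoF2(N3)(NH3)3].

+3

No counter-ion: the bracketed complex is neutral.
Ligand charges: 2×F = -2; 1×N3 = -1; 3×NH3 neutral; sum -3.
Co + (-3) = 0 ⇒ Co is +3.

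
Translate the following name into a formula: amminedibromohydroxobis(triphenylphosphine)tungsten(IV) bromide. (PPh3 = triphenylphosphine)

Ligands: 2 triphenylphosphine (PPh3, neutral), 1 hydroxo (OH, -1), 2 bromo (Br, -1), 1 ammine (NH3, neutral). Ligand charge sum = -3.
With W in oxidation state +4, the complex ion is [W...]^1+.
Charge balance with bromide (-1) requires 1 complex ion per 1 bromide.

[WBr2(NH3)(OH)(PPh3)2]Br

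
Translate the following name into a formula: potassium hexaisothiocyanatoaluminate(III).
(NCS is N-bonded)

Ligands: 6 isothiocyanato (NCS, -1). Ligand charge sum = -6.
Charge balance with potassium (+1) requires 1 complex ion per 3 potassium.

K3[Al(NCS)6]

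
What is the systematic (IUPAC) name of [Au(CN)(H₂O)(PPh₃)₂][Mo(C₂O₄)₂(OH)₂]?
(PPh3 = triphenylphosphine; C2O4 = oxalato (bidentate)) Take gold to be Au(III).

aquacyanobis(triphenylphosphine)gold(III) dihydroxodioxalatomolybdate(IV)

Au is given as +3; the cation's ligand charges sum to -1, so the complex cation is 2+.
A 1:1 salt means the anion carries the equal and opposite charge, 2−.
Anion: ligand charges sum to -6; for the ion to be 2−, Mo = +4.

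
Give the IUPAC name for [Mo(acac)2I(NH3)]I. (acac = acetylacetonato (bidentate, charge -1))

bis(acetylacetonato)ammineiodomolybdenum(IV) iodide

The 1 iodide counter-ion carries a total charge of -1, so each complex ion is 1+.
Ligand charges: 1×ammine (neutral), 1×iodo (-1 each), 2×acetylacetonato (-1 each); total -3. So Mo + (-3) = 1+, giving Mo = +4.
Ligands are named alphabetically: acetylacetonato before ammine before iodo.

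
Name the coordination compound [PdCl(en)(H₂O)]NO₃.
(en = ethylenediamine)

aquachloro(ethylenediamine)palladium(II) nitrate

The 1 nitrate counter-ion carries a total charge of -1, so each complex ion is 1+.
Ligand charges: 1×aqua (neutral), 1×ethylenediamine (neutral), 1×chloro (-1 each); total -1. So Pd + (-1) = 1+, giving Pd = +2.
Ligands are named alphabetically: aqua before chloro before ethylenediamine.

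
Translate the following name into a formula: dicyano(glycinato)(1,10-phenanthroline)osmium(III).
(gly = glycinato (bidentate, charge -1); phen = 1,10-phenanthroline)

[Os(CN)2(gly)(phen)]

Ligands: 1 glycinato (gly, -1), 1 1,10-phenanthroline (phen, neutral), 2 cyano (CN, -1). Ligand charge sum = -3.
With Os in oxidation state +3, the complex ion is [Os...].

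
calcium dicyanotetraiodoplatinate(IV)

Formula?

Ca[Pt(CN)2I4]

Ligands: 4 iodo (I, -1), 2 cyano (CN, -1). Ligand charge sum = -6.
Charge balance with calcium (+2) requires 1 complex ion per 1 calcium.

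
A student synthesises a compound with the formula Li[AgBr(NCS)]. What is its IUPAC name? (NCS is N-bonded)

lithium bromoisothiocyanatoargentate(I)

The 1 lithium counter-ion carries a total charge of +1, so each complex ion is 1−.
Ligand charges: 1×bromo (-1 each), 1×isothiocyanato (-1 each); total -2. So Ag + (-2) = 1−, giving Ag = +1.
Ligands are named alphabetically: bromo before isothiocyanato.
The complex ion is anionic, so silver takes the -ate form argentate(I).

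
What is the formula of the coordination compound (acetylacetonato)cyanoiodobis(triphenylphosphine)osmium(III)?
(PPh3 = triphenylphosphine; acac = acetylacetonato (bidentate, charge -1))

[Os(acac)(CN)I(PPh3)2]

Ligands: 1 iodo (I, -1), 2 triphenylphosphine (PPh3, neutral), 1 acetylacetonato (acac, -1), 1 cyano (CN, -1). Ligand charge sum = -3.
With Os in oxidation state +3, the complex ion is [Os...].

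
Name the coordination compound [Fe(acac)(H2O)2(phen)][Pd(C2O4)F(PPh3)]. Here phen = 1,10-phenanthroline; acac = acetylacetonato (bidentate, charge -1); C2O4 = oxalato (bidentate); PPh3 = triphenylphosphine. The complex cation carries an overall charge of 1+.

The complex cation is given as 1+; its ligand charges sum to -1, so Fe = +2.
A 1:1 salt means the anion carries the equal and opposite charge, 1−.
Anion: ligand charges sum to -3; for the ion to be 1−, Pd = +2.

(acetylacetonato)diaqua(1,10-phenanthroline)iron(II) fluorooxalato(triphenylphosphine)palladate(II)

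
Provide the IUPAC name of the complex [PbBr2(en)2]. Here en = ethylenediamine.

dibromobis(ethylenediamine)lead(II)

There is no counter-ion, so the complex is neutral overall.
Ligand charges: 2×bromo (-1 each), 2×ethylenediamine (neutral); total -2. So Pb + (-2) = 0, giving Pb = +2.
Ligands are named alphabetically: bromo before ethylenediamine.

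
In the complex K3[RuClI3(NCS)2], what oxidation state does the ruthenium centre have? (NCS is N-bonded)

+3

3 potassium outside the brackets (+1 each) → the complex ion is 3−.
Ligand charges: 3×I = -3; 1×Cl = -1; 2×NCS = -2; sum -6.
Ru + (-6) = 3− ⇒ Ru is +3.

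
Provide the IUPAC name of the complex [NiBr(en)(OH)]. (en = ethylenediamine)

bromo(ethylenediamine)hydroxonickel(II)

There is no counter-ion, so the complex is neutral overall.
Ligand charges: 1×bromo (-1 each), 1×ethylenediamine (neutral), 1×hydroxo (-1 each); total -2. So Ni + (-2) = 0, giving Ni = +2.
Ligands are named alphabetically: bromo before ethylenediamine before hydroxo.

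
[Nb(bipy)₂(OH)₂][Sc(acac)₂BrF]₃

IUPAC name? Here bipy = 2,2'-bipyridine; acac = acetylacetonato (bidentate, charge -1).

bis(2,2'-bipyridine)dihydroxoniobium(V) bis(acetylacetonato)bromofluoroscandate(III)

Scandium is always +3 in its complexes; the anion's ligand charges sum to -4, so the complex anion is 1−.
With 3 anions per cation, the cation must be 3×1 = 3+.
Cation: ligand charges sum to -2; for the ion to be 3+, Nb = +5.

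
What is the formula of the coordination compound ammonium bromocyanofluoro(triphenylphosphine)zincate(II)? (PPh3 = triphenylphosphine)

NH4[ZnBr(CN)F(PPh3)]

Ligands: 1 fluoro (F, -1), 1 bromo (Br, -1), 1 triphenylphosphine (PPh3, neutral), 1 cyano (CN, -1). Ligand charge sum = -3.
Charge balance with ammonium (+1) requires 1 complex ion per 1 ammonium.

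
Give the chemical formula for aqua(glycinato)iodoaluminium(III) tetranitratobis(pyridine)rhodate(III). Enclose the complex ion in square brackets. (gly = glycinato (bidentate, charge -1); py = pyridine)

Cation [Al…]: ligand charges -2, Al(III) ⇒ ion charge 1+.
Anion [Rh…]: ligand charges -4, Rh(III) ⇒ ion charge 1−.

[Al(gly)(H2O)I][Rh(NO3)4(py)2]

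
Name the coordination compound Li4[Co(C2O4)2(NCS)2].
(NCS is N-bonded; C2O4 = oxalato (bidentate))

The 4 lithium counter-ions carry a total charge of +4, so each complex ion is 4−.
Ligand charges: 2×isothiocyanato (-1 each), 2×oxalato (-2 each); total -6. So Co + (-6) = 4−, giving Co = +2.
Ligands are named alphabetically: isothiocyanato before oxalato.
The complex ion is anionic, so cobalt takes the -ate form cobaltate(II).

lithium diisothiocyanatodioxalatocobaltate(II)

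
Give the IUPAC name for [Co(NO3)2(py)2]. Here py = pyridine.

There is no counter-ion, so the complex is neutral overall.
Ligand charges: 2×nitrato (-1 each), 2×pyridine (neutral); total -2. So Co + (-2) = 0, giving Co = +2.
Ligands are named alphabetically: nitrato before pyridine.

dinitratobis(pyridine)cobalt(II)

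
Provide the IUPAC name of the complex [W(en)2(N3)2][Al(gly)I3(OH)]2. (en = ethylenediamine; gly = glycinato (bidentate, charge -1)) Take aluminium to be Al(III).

diazidobis(ethylenediamine)tungsten(VI) (glycinato)hydroxotriiodoaluminate(III)

Both ions are complex: the cation is named first with the plain metal name, the anion second with the -ate form; each ion's ligands are alphabetised independently.
Al is given as +3; the anion's ligand charges sum to -5, so the complex anion is 2−.
With 2 anions per cation, the cation must be 2×2 = 4+.
Cation: ligand charges sum to -2; for the ion to be 4+, W = +6.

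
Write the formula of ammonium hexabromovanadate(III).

Ligands: 6 bromo (Br, -1). Ligand charge sum = -6.
With V in oxidation state +3, the complex ion is [V...]^3−.
Charge balance with ammonium (+1) requires 1 complex ion per 3 ammonium.

(NH4)3[VBr6]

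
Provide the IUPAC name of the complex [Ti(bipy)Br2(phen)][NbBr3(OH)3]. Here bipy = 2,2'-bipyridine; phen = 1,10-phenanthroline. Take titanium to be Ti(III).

Both ions are complex: the cation is named first with the plain metal name, the anion second with the -ate form; each ion's ligands are alphabetised independently.
Ti is given as +3; the cation's ligand charges sum to -2, so the complex cation is 1+.
A 1:1 salt means the anion carries the equal and opposite charge, 1−.
Anion: ligand charges sum to -6; for the ion to be 1−, Nb = +5.

(2,2'-bipyridine)dibromo(1,10-phenanthroline)titanium(III) tribromotrihydroxoniobate(V)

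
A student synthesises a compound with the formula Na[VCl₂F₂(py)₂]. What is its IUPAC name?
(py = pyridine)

The 1 sodium counter-ion carries a total charge of +1, so each complex ion is 1−.
Ligand charges: 2×pyridine (neutral), 2×chloro (-1 each), 2×fluoro (-1 each); total -4. So V + (-4) = 1−, giving V = +3.
Ligands are named alphabetically: chloro before fluoro before pyridine.
The complex ion is anionic, so vanadium takes the -ate form vanadate(III).

sodium dichlorodifluorobis(pyridine)vanadate(III)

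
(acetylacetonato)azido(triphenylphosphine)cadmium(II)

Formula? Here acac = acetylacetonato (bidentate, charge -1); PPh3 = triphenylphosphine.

Ligands: 1 acetylacetonato (acac, -1), 1 azido (N3, -1), 1 triphenylphosphine (PPh3, neutral). Ligand charge sum = -2.
With Cd in oxidation state +2, the complex ion is [Cd...].

[Cd(acac)(N3)(PPh3)]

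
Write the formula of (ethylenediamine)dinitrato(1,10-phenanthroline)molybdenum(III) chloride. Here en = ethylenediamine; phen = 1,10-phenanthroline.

Ligands: 1 ethylenediamine (en, neutral), 1 1,10-phenanthroline (phen, neutral), 2 nitrato (NO3, -1). Ligand charge sum = -2.
With Mo in oxidation state +3, the complex ion is [Mo...]^1+.
Charge balance with chloride (-1) requires 1 complex ion per 1 chloride.

[Mo(en)(NO3)2(phen)]Cl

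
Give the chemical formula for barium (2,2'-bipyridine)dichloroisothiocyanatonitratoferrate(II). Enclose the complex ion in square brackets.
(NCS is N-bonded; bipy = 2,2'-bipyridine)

Ligands: 2 chloro (Cl, -1), 1 isothiocyanato (NCS, -1), 1 2,2'-bipyridine (bipy, neutral), 1 nitrato (NO3, -1). Ligand charge sum = -4.
With Fe in oxidation state +2, the complex ion is [Fe...]^2−.
Charge balance with barium (+2) requires 1 complex ion per 1 barium.

Ba[Fe(bipy)Cl2(NCS)(NO3)]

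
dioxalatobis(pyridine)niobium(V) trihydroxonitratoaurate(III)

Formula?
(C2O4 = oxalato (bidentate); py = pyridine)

Cation [Nb…]: ligand charges -4, Nb(V) ⇒ ion charge 1+.
Anion [Au…]: ligand charges -4, Au(III) ⇒ ion charge 1−.
One 1+ cation balances one 1− anion.

[Nb(C2O4)2(py)2][Au(NO3)(OH)3]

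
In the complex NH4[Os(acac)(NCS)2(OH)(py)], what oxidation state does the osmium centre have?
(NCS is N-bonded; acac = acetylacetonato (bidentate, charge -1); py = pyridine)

1 ammonium outside the brackets (+1 each) → the complex ion is 1−.
Ligand charges: 1×OH = -1; 2×NCS = -2; 1×acac = -1; 1×py neutral; sum -4.
Os + (-4) = 1− ⇒ Os is +3.

+3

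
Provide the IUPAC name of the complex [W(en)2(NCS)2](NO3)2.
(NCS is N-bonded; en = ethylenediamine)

bis(ethylenediamine)diisothiocyanatotungsten(IV) nitrate

The 2 nitrate counter-ions carry a total charge of -2, so each complex ion is 2+.
Ligand charges: 2×isothiocyanato (-1 each), 2×ethylenediamine (neutral); total -2. So W + (-2) = 2+, giving W = +4.
Ligands are named alphabetically: ethylenediamine before isothiocyanato.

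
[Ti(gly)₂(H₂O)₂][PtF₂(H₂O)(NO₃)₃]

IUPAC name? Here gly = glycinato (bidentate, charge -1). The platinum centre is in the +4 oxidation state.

diaquabis(glycinato)titanium(III) aquadifluorotrinitratoplatinate(IV)

Pt is given as +4; the anion's ligand charges sum to -5, so the complex anion is 1−.
A 1:1 salt means the cation carries the equal and opposite charge, 1+.
Cation: ligand charges sum to -2; for the ion to be 1+, Ti = +3.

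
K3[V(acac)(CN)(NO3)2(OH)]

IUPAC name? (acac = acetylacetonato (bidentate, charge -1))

The 3 potassium counter-ions carry a total charge of +3, so each complex ion is 3−.
Ligand charges: 1×cyano (-1 each), 1×hydroxo (-1 each), 2×nitrato (-1 each), 1×acetylacetonato (-1 each); total -5. So V + (-5) = 3−, giving V = +2.
The complex ion is anionic, so vanadium takes the -ate form vanadate(II).

potassium (acetylacetonato)cyanohydroxodinitratovanadate(II)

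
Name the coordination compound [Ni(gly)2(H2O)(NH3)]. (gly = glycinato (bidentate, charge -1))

ammineaquabis(glycinato)nickel(II)

There is no counter-ion, so the complex is neutral overall.
Ligand charges: 1×aqua (neutral), 1×ammine (neutral), 2×glycinato (-1 each); total -2. So Ni + (-2) = 0, giving Ni = +2.
Ligands are named alphabetically: ammine before aqua before glycinato.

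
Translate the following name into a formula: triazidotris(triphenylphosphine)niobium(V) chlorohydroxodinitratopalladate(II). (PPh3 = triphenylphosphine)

[Nb(N3)3(PPh3)3][PdCl(NO3)2(OH)]

Cation [Nb…]: ligand charges -3, Nb(V) ⇒ ion charge 2+.
Anion [Pd…]: ligand charges -4, Pd(II) ⇒ ion charge 2−.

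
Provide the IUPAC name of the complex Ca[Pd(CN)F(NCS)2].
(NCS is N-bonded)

The 1 calcium counter-ion carries a total charge of +2, so each complex ion is 2−.
Ligand charges: 1×cyano (-1 each), 2×isothiocyanato (-1 each), 1×fluoro (-1 each); total -4. So Pd + (-4) = 2−, giving Pd = +2.
Ligands are named alphabetically: cyano before fluoro before isothiocyanato.
The complex ion is anionic, so palladium takes the -ate form palladate(II).

calcium cyanofluorodiisothiocyanatopalladate(II)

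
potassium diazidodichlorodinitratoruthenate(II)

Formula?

Ligands: 2 nitrato (NO3, -1), 2 chloro (Cl, -1), 2 azido (N3, -1). Ligand charge sum = -6.
Charge balance with potassium (+1) requires 1 complex ion per 4 potassium.

K4[RuCl2(N3)2(NO3)2]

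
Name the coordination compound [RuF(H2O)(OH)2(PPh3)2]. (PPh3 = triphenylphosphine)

There is no counter-ion, so the complex is neutral overall.
Ligand charges: 2×triphenylphosphine (neutral), 2×hydroxo (-1 each), 1×aqua (neutral), 1×fluoro (-1 each); total -3. So Ru + (-3) = 0, giving Ru = +3.
Ligands are named alphabetically: aqua before fluoro before hydroxo before triphenylphosphine.

aquafluorodihydroxobis(triphenylphosphine)ruthenium(III)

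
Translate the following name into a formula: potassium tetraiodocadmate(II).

Ligands: 4 iodo (I, -1). Ligand charge sum = -4.
With Cd in oxidation state +2, the complex ion is [Cd...]^2−.
Charge balance with potassium (+1) requires 1 complex ion per 2 potassium.

K2[CdI4]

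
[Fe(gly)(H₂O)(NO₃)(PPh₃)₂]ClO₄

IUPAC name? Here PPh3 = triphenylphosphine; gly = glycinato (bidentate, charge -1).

The 1 perchlorate counter-ion carries a total charge of -1, so each complex ion is 1+.
Ligand charges: 1×aqua (neutral), 2×triphenylphosphine (neutral), 1×glycinato (-1 each), 1×nitrato (-1 each); total -2. So Fe + (-2) = 1+, giving Fe = +3.
Ligands are named alphabetically: aqua before glycinato before nitrato before triphenylphosphine.

aqua(glycinato)nitratobis(triphenylphosphine)iron(III) perchlorate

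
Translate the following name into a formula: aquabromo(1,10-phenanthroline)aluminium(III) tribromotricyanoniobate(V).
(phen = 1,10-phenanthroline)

Cation [Al…]: ligand charges -1, Al(III) ⇒ ion charge 2+.
Anion [Nb…]: ligand charges -6, Nb(V) ⇒ ion charge 1−.

[AlBr(H2O)(phen)][NbBr3(CN)3]2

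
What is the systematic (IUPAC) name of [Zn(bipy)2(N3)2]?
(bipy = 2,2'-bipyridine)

diazidobis(2,2'-bipyridine)zinc(II)

There is no counter-ion, so the complex is neutral overall.
Ligand charges: 2×azido (-1 each), 2×2,2'-bipyridine (neutral); total -2. So Zn + (-2) = 0, giving Zn = +2.
Ligands are named alphabetically: azido before bipyridine.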